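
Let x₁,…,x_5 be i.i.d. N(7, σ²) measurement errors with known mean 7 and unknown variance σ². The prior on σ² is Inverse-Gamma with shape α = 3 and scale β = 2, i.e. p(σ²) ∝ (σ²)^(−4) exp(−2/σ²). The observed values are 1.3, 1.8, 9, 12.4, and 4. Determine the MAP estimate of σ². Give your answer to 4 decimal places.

Sum of squared deviations about the known mean: SS = (1.3−7)² + (1.8−7)² + (9−7)² + (12.4−7)² + (4−7)² = 101.69.
The Normal likelihood contributes (σ²)^(−n/2) exp(−SS/(2σ²)), so the posterior is Inverse-Gamma(α + n/2, β + SS/2) = Inverse-Gamma(5.5, 52.845).
The mode of Inverse-Gamma(a, b) is b/(a+1) = 52.845/6.5 ≈ 8.1300.

σ̂²_MAP = 8.1300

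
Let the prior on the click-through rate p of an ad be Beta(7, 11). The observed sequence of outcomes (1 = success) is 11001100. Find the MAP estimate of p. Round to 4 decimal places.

p̂_MAP = 0.4167

Prior: Beta(7, 11).
Data: 4 successes in 8 trials (from the sequence). The binomial likelihood contributes p^4(1−p)^4, so the posterior is Beta(7+4, 11+4) = Beta(11, 15).
For Beta(a, b) with a, b > 1 the mode is (a−1)/(a+b−2) = 10/24 ≈ 0.4167.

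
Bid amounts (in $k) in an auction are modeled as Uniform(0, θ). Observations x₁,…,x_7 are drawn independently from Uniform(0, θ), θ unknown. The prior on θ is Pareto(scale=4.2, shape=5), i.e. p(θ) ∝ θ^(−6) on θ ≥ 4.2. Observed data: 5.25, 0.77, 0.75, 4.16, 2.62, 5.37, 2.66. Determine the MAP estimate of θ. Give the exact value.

The Uniform(0, θ) likelihood is θ^(−n) for θ ≥ max(xᵢ), zero otherwise. Here max(xᵢ) = 5.37.
Posterior ∝ θ^(−6) · θ^(−7) = θ^(−13) on θ ≥ max(4.2, 5.37) = 5.37.
This density is strictly decreasing in θ, so the posterior mode lies at the lower boundary of the support.

θ̂_MAP = 5.37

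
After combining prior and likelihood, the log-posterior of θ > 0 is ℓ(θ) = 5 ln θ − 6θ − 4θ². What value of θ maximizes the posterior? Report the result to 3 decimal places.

θ̂_MAP = 0.500

ℓ'(θ) = 5/θ − 6 − 8θ. Setting this to zero and multiplying by θ: 8θ² + 6θ − 5 = 0.
θ = (−6 + √(6² + 4·8·5)) / (2·8) = (−6 + √196) / 16 = (−6 + 14)/16 = 1/2.
ℓ''(θ) = −5/θ² − 8 < 0, confirming a maximum.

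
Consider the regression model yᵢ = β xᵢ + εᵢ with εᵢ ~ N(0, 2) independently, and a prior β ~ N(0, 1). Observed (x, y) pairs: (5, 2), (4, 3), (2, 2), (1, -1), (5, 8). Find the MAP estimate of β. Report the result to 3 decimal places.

log p(β | y) = −Σ(yᵢ − βxᵢ)²/(2·2) − β²/(2·1) + const.
Setting the derivative to zero: Σxᵢ(yᵢ − βxᵢ)/2 − β/1 = 0, so β = Σxᵢyᵢ / (Σxᵢ² + σ²/τ²).
Σxᵢyᵢ = 5·2 + 4·3 + 2·2 + 1·(-1) + 5·8 = 65; Σxᵢ² = 71; σ²/τ² = 2.
β̂_MAP = 65 / (71 + 2) = 65/73 ≈ 0.890.

β̂_MAP = 0.890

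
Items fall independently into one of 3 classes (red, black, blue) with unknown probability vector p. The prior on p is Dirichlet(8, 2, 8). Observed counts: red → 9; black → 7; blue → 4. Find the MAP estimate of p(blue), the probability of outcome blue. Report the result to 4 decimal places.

MAP estimate of p(blue) = 0.3143

The posterior is Dirichlet(αᵢ + nᵢ) = Dirichlet(17, 9, 12).
For a Dirichlet(a₁,…,a_K) with all aᵢ > 1, the mode has j-th component (aⱼ − 1)/(Σaᵢ − K).
Here Σaᵢ = 38 and K = 3, so p(blue) = (12 − 1)/(38 − 3) = 11/35 ≈ 0.3143.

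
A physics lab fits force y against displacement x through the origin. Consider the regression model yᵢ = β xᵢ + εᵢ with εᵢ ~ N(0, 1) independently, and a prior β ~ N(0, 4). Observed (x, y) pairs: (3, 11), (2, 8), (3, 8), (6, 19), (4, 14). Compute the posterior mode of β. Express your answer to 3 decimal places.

β̂_MAP = 3.273

log p(β | y) = −Σ(yᵢ − βxᵢ)²/(2·1) − β²/(2·4) + const.
Setting the derivative to zero: Σxᵢ(yᵢ − βxᵢ)/1 − β/4 = 0, so β = Σxᵢyᵢ / (Σxᵢ² + σ²/τ²).
Σxᵢyᵢ = 3·11 + 2·8 + 3·8 + 6·19 + 4·14 = 243; Σxᵢ² = 74; σ²/τ² = 0.25.
β̂_MAP = 243 / (74 + 0.25) = 243/74.25 ≈ 3.273.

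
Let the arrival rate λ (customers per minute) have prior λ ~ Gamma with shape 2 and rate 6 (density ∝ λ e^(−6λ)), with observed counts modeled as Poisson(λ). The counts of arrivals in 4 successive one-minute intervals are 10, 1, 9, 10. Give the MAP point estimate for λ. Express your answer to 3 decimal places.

Σxᵢ = 10+1+9+10 = 30, with n = 4.
Posterior ∝ λe^(−6λ) · λ^30e^(−4λ) = λ^31e^(−10λ), i.e. Gamma(shape=32, rate=10).
The mode of a Gamma(a, b) with a ≥ 1 (shape–rate) is (a−1)/b = 31/10 ≈ 3.100.

λ̂_MAP = 3.100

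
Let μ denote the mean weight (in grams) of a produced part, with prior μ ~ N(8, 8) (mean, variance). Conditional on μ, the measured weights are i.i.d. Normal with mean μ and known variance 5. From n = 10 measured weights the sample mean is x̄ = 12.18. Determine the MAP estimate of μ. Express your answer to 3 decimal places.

n = 10, x̄ = 12.18.
For a Normal prior and Normal likelihood with known variance, the posterior is Normal; its mode equals its mean, the precision-weighted average.
Prior precision 1/σ₀² = 1/8 = 0.125; data precision n/σ² = 10/5 = 2.
μ̂ = (0.125·8 + 2·12.18) / (0.125 + 2) = 25.36/2.125 = 5072/425 ≈ 11.934.

μ̂_MAP = 11.934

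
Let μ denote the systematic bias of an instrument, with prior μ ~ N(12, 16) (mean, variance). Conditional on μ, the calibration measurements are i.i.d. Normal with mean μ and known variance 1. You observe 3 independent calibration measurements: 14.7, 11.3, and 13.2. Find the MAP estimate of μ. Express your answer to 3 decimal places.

n = 3; x̄ = (14.7 + 11.3 + 13.2)/3 = 39.2/3 = 196/15 ≈ 13.0667.
For a Normal prior and Normal likelihood with known variance, the posterior is Normal; its mode equals its mean, the precision-weighted average.
Prior precision 1/σ₀² = 1/16 = 0.0625; data precision n/σ² = 3/1 = 3.
μ̂ = (0.0625·12 + 3·(196/15)) / (0.0625 + 3) = 39.95/3.0625 = 3196/245 ≈ 13.045.

μ̂_MAP = 13.045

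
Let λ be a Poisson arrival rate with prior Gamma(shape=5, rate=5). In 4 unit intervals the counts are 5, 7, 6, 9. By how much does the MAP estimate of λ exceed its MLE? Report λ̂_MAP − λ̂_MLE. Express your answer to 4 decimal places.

Σxᵢ = 27. Posterior is Gamma(32, 9); MAP = (32−1)/9 = 31/9 ≈ 3.44444.
MLE = x̄ = 27/4 ≈ 6.75000.
Difference = 31/9 − 27/4 = -119/36 ≈ -3.3056.

MAP − MLE = -3.3056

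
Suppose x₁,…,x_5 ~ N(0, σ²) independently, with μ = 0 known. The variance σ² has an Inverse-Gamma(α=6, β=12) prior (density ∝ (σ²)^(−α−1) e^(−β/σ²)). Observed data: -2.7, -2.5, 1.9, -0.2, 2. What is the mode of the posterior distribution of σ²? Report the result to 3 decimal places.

σ̂²_MAP = 2.378

Sum of squared deviations about the known mean: SS = (-2.7−0)² + (-2.5−0)² + (1.9−0)² + (-0.2−0)² + (2−0)² = 21.19.
The Normal likelihood contributes (σ²)^(−n/2) exp(−SS/(2σ²)), so the posterior is Inverse-Gamma(α + n/2, β + SS/2) = Inverse-Gamma(8.5, 22.595).
The mode of Inverse-Gamma(a, b) is b/(a+1) = 22.595/9.5 ≈ 2.378.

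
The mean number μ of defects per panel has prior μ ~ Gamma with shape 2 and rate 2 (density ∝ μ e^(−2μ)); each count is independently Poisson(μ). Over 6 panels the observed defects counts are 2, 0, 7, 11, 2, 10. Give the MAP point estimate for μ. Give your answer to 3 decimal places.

μ̂_MAP = 4.125

Σxᵢ = 2+0+7+11+2+10 = 32, with n = 6.
Posterior ∝ μe^(−2μ) · μ^32e^(−6μ) = μ^33e^(−8μ), i.e. Gamma(shape=34, rate=8).
The mode of a Gamma(a, b) with a ≥ 1 (shape–rate) is (a−1)/b = 33/8 ≈ 4.125.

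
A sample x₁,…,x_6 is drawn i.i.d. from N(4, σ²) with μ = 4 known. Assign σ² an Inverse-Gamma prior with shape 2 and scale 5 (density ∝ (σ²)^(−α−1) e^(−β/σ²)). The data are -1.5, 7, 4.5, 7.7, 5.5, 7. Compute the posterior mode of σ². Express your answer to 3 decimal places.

Sum of squared deviations about the known mean: SS = (-1.5−4)² + (7−4)² + (4.5−4)² + (7.7−4)² + (5.5−4)² + (7−4)² = 64.44.
The Normal likelihood contributes (σ²)^(−n/2) exp(−SS/(2σ²)), so the posterior is Inverse-Gamma(α + n/2, β + SS/2) = Inverse-Gamma(5, 37.22).
The mode of Inverse-Gamma(a, b) is b/(a+1) = 37.22/6 ≈ 6.203.

σ̂²_MAP = 6.203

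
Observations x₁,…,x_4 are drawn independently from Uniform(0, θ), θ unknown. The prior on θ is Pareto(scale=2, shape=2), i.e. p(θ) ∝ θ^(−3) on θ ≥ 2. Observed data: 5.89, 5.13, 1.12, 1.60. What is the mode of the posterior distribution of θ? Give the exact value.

θ̂_MAP = 5.89

The Uniform(0, θ) likelihood is θ^(−n) for θ ≥ max(xᵢ), zero otherwise. Here max(xᵢ) = 5.89.
Posterior ∝ θ^(−3) · θ^(−4) = θ^(−7) on θ ≥ max(2, 5.89) = 5.89.
This density is strictly decreasing in θ, so the posterior mode lies at the lower boundary of the support.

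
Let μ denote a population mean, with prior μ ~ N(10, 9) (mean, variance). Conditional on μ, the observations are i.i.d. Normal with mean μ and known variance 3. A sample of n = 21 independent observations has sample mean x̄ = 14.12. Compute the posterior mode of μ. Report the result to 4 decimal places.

n = 21, x̄ = 14.12.
For a Normal prior and Normal likelihood with known variance, the posterior is Normal; its mode equals its mean, the precision-weighted average.
Prior precision 1/σ₀² = 1/9; data precision n/σ² = 21/3 = 7.
μ̂ = ((1/9)·10 + 7·14.12) / (1/9 + 7) = (22489/225)/(64/9) = 14.055625 ≈ 14.0556.

μ̂_MAP = 14.0556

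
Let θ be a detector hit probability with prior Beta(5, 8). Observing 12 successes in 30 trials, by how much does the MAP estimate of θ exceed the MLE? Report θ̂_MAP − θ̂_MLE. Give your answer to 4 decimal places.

MAP − MLE = -0.0098

Posterior is Beta(17, 26); MAP = (17−1)/(43−2) = 16/41 ≈ 0.39024.
MLE ignores the prior: θ̂_MLE = k/n = 12/30 ≈ 0.40000.
Difference = 16/41 − 12/30 = -2/205 ≈ -0.0098.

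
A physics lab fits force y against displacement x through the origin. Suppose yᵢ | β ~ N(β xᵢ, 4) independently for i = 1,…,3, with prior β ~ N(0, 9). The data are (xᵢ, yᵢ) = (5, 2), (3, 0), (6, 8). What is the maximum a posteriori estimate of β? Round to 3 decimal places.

log p(β | y) = −Σ(yᵢ − βxᵢ)²/(2·4) − β²/(2·9) + const.
Setting the derivative to zero: Σxᵢ(yᵢ − βxᵢ)/4 − β/9 = 0, so β = Σxᵢyᵢ / (Σxᵢ² + σ²/τ²).
Σxᵢyᵢ = 5·2 + 3·0 + 6·8 = 58; Σxᵢ² = 70; σ²/τ² = 4/9.
β̂_MAP = 58 / (70 + 4/9) = 58/(634/9) = 261/317 ≈ 0.823.

β̂_MAP = 0.823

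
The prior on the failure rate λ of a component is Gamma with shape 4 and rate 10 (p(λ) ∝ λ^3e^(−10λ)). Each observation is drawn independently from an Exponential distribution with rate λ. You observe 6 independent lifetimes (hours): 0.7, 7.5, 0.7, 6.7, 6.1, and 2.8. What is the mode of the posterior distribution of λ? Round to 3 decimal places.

λ̂_MAP = 0.261

The Exponential(rate=λ) likelihood is ∝ λ^n e^(−λΣtᵢ). Here n = 6 and Σtᵢ = 0.7 + 7.5 + 0.7 + 6.7 + 6.1 + 2.8 = 24.5.
Posterior ∝ λ^3e^(−10λ) · λ^6e^(−24.5λ) = λ^9e^(−34.5λ), i.e. Gamma(10, 34.5).
Mode = (a−1)/b = 9/34.5 ≈ 0.261.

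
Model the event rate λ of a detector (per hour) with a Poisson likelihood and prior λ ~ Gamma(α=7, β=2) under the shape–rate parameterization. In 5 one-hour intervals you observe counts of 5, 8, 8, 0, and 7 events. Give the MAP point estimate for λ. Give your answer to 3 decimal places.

Σxᵢ = 5+8+8+0+7 = 28, with n = 5.
Posterior ∝ λ^6e^(−2λ) · λ^28e^(−5λ) = λ^34e^(−7λ), i.e. Gamma(shape=35, rate=7).
The mode of a Gamma(a, b) with a ≥ 1 (shape–rate) is (a−1)/b = 34/7 ≈ 4.857.

λ̂_MAP = 4.857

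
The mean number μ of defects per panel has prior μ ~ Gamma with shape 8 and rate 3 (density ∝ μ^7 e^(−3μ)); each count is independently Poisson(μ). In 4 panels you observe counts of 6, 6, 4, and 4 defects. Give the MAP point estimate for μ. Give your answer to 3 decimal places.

μ̂_MAP = 3.857

Σxᵢ = 6+6+4+4 = 20, with n = 4.
Posterior ∝ μ^7e^(−3μ) · μ^20e^(−4μ) = μ^27e^(−7μ), i.e. Gamma(shape=28, rate=7).
The mode of a Gamma(a, b) with a ≥ 1 (shape–rate) is (a−1)/b = 27/7 ≈ 3.857.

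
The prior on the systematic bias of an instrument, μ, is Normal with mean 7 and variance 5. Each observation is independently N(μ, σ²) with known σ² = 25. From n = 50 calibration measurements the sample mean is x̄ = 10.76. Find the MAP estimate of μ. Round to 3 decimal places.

μ̂_MAP = 10.418

n = 50, x̄ = 10.76.
For a Normal prior and Normal likelihood with known variance, the posterior is Normal; its mode equals its mean, the precision-weighted average.
Prior precision 1/σ₀² = 1/5 = 0.2; data precision n/σ² = 50/25 = 2.
μ̂ = (0.2·7 + 2·10.76) / (0.2 + 2) = 22.92/2.2 = 573/55 ≈ 10.418.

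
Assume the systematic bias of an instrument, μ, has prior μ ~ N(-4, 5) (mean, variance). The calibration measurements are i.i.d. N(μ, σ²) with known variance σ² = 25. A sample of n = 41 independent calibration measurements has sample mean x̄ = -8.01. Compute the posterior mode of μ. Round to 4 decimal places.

n = 41, x̄ = -8.01.
For a Normal prior and Normal likelihood with known variance, the posterior is Normal; its mode equals its mean, the precision-weighted average.
Prior precision 1/σ₀² = 1/5 = 0.2; data precision n/σ² = 41/25 = 1.64.
μ̂ = (0.2·(-4) + 1.64·(-8.01)) / (0.2 + 1.64) = (-13.9364)/1.84 = -34841/4600 ≈ -7.5741.

μ̂_MAP = -7.5741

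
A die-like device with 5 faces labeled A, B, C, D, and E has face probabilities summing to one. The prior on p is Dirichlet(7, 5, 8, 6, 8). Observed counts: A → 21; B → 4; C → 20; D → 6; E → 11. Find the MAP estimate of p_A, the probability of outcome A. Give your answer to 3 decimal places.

MAP estimate of p_A = 0.297

The posterior is Dirichlet(αᵢ + nᵢ) = Dirichlet(28, 9, 28, 12, 19).
For a Dirichlet(a₁,…,a_K) with all aᵢ > 1, the mode has j-th component (aⱼ − 1)/(Σaᵢ − K).
Here Σaᵢ = 96 and K = 5, so p_A = (28 − 1)/(96 − 5) = 27/91 ≈ 0.297.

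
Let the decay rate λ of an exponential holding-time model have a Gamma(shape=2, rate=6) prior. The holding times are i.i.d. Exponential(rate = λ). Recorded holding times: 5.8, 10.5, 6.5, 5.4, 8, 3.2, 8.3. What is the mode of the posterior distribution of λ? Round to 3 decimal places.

The Exponential(rate=λ) likelihood is ∝ λ^n e^(−λΣtᵢ). Here n = 7 and Σtᵢ = 5.8 + 10.5 + 6.5 + 5.4 + 8 + 3.2 + 8.3 = 47.7.
Posterior ∝ λe^(−6λ) · λ^7e^(−47.7λ) = λ^8e^(−53.7λ), i.e. Gamma(9, 53.7).
Mode = (a−1)/b = 8/53.7 ≈ 0.149.

λ̂_MAP = 0.149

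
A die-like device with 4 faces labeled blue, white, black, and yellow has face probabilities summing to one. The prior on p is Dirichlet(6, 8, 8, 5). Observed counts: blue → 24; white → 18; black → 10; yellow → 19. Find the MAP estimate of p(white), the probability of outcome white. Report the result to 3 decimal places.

MAP estimate of p(white) = 0.266

The posterior is Dirichlet(αᵢ + nᵢ) = Dirichlet(30, 26, 18, 24).
For a Dirichlet(a₁,…,a_K) with all aᵢ > 1, the mode has j-th component (aⱼ − 1)/(Σaᵢ − K).
Here Σaᵢ = 98 and K = 4, so p(white) = (26 − 1)/(98 − 4) = 25/94 ≈ 0.266.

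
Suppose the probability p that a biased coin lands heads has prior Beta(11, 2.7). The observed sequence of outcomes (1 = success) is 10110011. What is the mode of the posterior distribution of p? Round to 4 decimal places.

Prior: Beta(11, 2.7).
Data: 5 successes in 8 trials (from the sequence). The binomial likelihood contributes p^5(1−p)^3, so the posterior is Beta(11+5, 2.7+3) = Beta(16, 5.7).
For Beta(a, b) with a, b > 1 the mode is (a−1)/(a+b−2) = 15/19.7 ≈ 0.7614.

p̂_MAP = 0.7614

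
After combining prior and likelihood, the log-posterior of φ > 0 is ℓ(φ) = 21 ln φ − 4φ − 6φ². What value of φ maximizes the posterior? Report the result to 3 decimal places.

φ̂_MAP = 1.167

ℓ'(φ) = 21/φ − 4 − 12φ. Setting this to zero and multiplying by φ: 12φ² + 4φ − 21 = 0.
φ = (−4 + √(4² + 4·12·21)) / (2·12) = (−4 + √1024) / 24 = (−4 + 32)/24 = 7/6.
ℓ''(φ) = −21/φ² − 12 < 0, confirming a maximum.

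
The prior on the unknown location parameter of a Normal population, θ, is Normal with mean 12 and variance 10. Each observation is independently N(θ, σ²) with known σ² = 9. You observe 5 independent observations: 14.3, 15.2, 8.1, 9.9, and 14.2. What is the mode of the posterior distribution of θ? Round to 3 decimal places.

n = 5; x̄ = (14.3 + 15.2 + 8.1 + 9.9 + 14.2)/5 = 61.7/5 = 12.34.
For a Normal prior and Normal likelihood with known variance, the posterior is Normal; its mode equals its mean, the precision-weighted average.
Prior precision 1/σ₀² = 1/10 = 0.1; data precision n/σ² = 5/9.
θ̂ = (0.1·12 + (5/9)·12.34) / (0.1 + 5/9) = (145/18)/(59/90) = 725/59 ≈ 12.288.

θ̂_MAP = 12.288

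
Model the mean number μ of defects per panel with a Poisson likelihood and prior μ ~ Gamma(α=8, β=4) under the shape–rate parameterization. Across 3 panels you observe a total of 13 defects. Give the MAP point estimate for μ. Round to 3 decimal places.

Σxᵢ = 13, n = 3.
Posterior ∝ μ^7e^(−4μ) · μ^13e^(−3μ) = μ^20e^(−7μ), i.e. Gamma(shape=21, rate=7).
The mode of a Gamma(a, b) with a ≥ 1 (shape–rate) is (a−1)/b = 20/7 ≈ 2.857.

μ̂_MAP = 2.857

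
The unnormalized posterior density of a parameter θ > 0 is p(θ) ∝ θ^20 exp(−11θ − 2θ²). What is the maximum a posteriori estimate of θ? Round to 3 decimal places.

θ̂_MAP = 1.250

ℓ'(θ) = 20/θ − 11 − 4θ. Setting this to zero and multiplying by θ: 4θ² + 11θ − 20 = 0.
θ = (−11 + √(11² + 4·4·20)) / (2·4) = (−11 + √441) / 8 = (−11 + 21)/8 = 5/4.
ℓ''(θ) = −20/θ² − 4 < 0, confirming a maximum.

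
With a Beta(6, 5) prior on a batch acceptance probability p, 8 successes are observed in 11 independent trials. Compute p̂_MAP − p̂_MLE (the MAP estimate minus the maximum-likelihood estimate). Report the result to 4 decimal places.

Posterior is Beta(14, 8); MAP = (14−1)/(22−2) = 13/20 ≈ 0.65000.
MLE ignores the prior: p̂_MLE = k/n = 8/11 ≈ 0.72727.
Difference = 13/20 − 8/11 = -17/220 ≈ -0.0773.

MAP − MLE = -0.0773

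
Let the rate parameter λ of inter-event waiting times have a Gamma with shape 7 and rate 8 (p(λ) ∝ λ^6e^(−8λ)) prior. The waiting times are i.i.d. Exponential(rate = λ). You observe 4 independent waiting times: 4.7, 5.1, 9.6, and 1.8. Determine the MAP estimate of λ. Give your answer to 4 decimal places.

The Exponential(rate=λ) likelihood is ∝ λ^n e^(−λΣtᵢ). Here n = 4 and Σtᵢ = 4.7 + 5.1 + 9.6 + 1.8 = 21.2.
Posterior ∝ λ^6e^(−8λ) · λ^4e^(−21.2λ) = λ^10e^(−29.2λ), i.e. Gamma(11, 29.2).
Mode = (a−1)/b = 10/29.2 ≈ 0.3425.

λ̂_MAP = 0.3425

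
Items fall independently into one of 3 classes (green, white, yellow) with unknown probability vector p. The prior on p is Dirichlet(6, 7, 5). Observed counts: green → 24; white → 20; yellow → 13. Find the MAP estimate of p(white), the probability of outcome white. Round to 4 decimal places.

MAP estimate of p(white) = 0.3611

The posterior is Dirichlet(αᵢ + nᵢ) = Dirichlet(30, 27, 18).
For a Dirichlet(a₁,…,a_K) with all aᵢ > 1, the mode has j-th component (aⱼ − 1)/(Σaᵢ − K).
Here Σaᵢ = 75 and K = 3, so p(white) = (27 − 1)/(75 − 3) = 26/72 ≈ 0.3611.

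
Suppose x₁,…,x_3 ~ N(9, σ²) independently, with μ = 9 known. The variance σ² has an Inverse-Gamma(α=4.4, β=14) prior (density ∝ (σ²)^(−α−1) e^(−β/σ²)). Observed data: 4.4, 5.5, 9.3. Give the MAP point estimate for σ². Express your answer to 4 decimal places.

σ̂²_MAP = 4.4565

Sum of squared deviations about the known mean: SS = (4.4−9)² + (5.5−9)² + (9.3−9)² = 33.5.
The Normal likelihood contributes (σ²)^(−n/2) exp(−SS/(2σ²)), so the posterior is Inverse-Gamma(α + n/2, β + SS/2) = Inverse-Gamma(5.9, 30.75).
The mode of Inverse-Gamma(a, b) is b/(a+1) = 30.75/6.9 ≈ 4.4565.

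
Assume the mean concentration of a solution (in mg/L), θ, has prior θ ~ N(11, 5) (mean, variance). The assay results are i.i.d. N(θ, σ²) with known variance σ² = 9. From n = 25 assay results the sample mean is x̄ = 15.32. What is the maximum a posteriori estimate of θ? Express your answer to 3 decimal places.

θ̂_MAP = 15.030

n = 25, x̄ = 15.32.
For a Normal prior and Normal likelihood with known variance, the posterior is Normal; its mode equals its mean, the precision-weighted average.
Prior precision 1/σ₀² = 1/5 = 0.2; data precision n/σ² = 25/9.
θ̂ = (0.2·11 + (25/9)·15.32) / (0.2 + 25/9) = (2014/45)/(134/45) = 1007/67 ≈ 15.030.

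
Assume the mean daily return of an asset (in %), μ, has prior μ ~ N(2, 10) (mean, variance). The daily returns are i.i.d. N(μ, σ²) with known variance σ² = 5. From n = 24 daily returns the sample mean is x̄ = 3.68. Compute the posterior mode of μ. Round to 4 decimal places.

μ̂_MAP = 3.6457

n = 24, x̄ = 3.68.
For a Normal prior and Normal likelihood with known variance, the posterior is Normal; its mode equals its mean, the precision-weighted average.
Prior precision 1/σ₀² = 1/10 = 0.1; data precision n/σ² = 24/5 = 4.8.
μ̂ = (0.1·2 + 4.8·3.68) / (0.1 + 4.8) = 17.864/4.9 = 638/175 ≈ 3.6457.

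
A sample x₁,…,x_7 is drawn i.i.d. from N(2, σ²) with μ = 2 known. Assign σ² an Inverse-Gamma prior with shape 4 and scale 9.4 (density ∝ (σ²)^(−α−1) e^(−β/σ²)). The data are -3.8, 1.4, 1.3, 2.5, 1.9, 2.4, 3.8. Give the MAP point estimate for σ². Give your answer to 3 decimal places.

Sum of squared deviations about the known mean: SS = (-3.8−2)² + (1.4−2)² + (1.3−2)² + (2.5−2)² + (1.9−2)² + (2.4−2)² + (3.8−2)² = 38.15.
The Normal likelihood contributes (σ²)^(−n/2) exp(−SS/(2σ²)), so the posterior is Inverse-Gamma(α + n/2, β + SS/2) = Inverse-Gamma(7.5, 28.475).
The mode of Inverse-Gamma(a, b) is b/(a+1) = 28.475/8.5 ≈ 3.350.

σ̂²_MAP = 3.350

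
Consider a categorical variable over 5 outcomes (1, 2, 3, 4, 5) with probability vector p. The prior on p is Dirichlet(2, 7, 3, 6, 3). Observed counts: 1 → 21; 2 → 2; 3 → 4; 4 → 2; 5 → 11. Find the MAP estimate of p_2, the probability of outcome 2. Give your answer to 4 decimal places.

MAP estimate: 0.1429

The posterior is Dirichlet(αᵢ + nᵢ) = Dirichlet(23, 9, 7, 8, 14).
For a Dirichlet(a₁,…,a_K) with all aᵢ > 1, the mode has j-th component (aⱼ − 1)/(Σaᵢ − K).
Here Σaᵢ = 61 and K = 5, so p_2 = (9 − 1)/(61 − 5) = 8/56 ≈ 0.1429.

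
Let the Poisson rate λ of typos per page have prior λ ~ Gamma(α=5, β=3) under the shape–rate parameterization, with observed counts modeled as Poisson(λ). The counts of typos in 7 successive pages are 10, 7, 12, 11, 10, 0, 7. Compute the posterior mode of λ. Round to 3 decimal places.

λ̂_MAP = 6.100

Σxᵢ = 10+7+12+11+10+0+7 = 57, with n = 7.
Posterior ∝ λ^4e^(−3λ) · λ^57e^(−7λ) = λ^61e^(−10λ), i.e. Gamma(shape=62, rate=10).
The mode of a Gamma(a, b) with a ≥ 1 (shape–rate) is (a−1)/b = 61/10 ≈ 6.100.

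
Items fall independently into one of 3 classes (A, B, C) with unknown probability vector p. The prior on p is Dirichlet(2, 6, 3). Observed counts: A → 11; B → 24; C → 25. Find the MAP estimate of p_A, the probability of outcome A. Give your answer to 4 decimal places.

The posterior is Dirichlet(αᵢ + nᵢ) = Dirichlet(13, 30, 28).
For a Dirichlet(a₁,…,a_K) with all aᵢ > 1, the mode has j-th component (aⱼ − 1)/(Σaᵢ − K).
Here Σaᵢ = 71 and K = 3, so p_A = (13 − 1)/(71 − 3) = 12/68 ≈ 0.1765.

MAP estimate of p_A = 0.1765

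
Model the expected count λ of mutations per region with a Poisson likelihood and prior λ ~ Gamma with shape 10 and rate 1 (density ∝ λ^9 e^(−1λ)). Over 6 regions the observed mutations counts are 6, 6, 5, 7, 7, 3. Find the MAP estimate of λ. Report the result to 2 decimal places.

Σxᵢ = 6+6+5+7+7+3 = 34, with n = 6.
Posterior ∝ λ^9e^(−1λ) · λ^34e^(−6λ) = λ^43e^(−7λ), i.e. Gamma(shape=44, rate=7).
The mode of a Gamma(a, b) with a ≥ 1 (shape–rate) is (a−1)/b = 43/7 ≈ 6.14.

λ̂_MAP = 6.14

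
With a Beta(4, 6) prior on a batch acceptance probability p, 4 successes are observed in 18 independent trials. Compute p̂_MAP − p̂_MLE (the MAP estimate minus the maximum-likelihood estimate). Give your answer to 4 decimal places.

Posterior is Beta(8, 20); MAP = (8−1)/(28−2) = 7/26 ≈ 0.26923.
MLE ignores the prior: p̂_MLE = k/n = 4/18 ≈ 0.22222.
Difference = 7/26 − 4/18 = 11/234 ≈ 0.0470.

MAP − MLE = 0.0470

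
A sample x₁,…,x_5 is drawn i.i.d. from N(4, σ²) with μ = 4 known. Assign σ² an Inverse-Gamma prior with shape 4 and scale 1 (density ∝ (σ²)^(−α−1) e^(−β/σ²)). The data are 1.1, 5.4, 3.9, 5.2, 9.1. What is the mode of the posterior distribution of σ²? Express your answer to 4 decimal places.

Sum of squared deviations about the known mean: SS = (1.1−4)² + (5.4−4)² + (3.9−4)² + (5.2−4)² + (9.1−4)² = 37.83.
The Normal likelihood contributes (σ²)^(−n/2) exp(−SS/(2σ²)), so the posterior is Inverse-Gamma(α + n/2, β + SS/2) = Inverse-Gamma(6.5, 19.915).
The mode of Inverse-Gamma(a, b) is b/(a+1) = 19.915/7.5 ≈ 2.6553.

σ̂²_MAP = 2.6553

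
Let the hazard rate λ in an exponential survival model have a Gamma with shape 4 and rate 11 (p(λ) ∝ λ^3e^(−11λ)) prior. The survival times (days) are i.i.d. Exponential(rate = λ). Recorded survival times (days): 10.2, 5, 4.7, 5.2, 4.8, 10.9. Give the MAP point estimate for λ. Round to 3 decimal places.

The Exponential(rate=λ) likelihood is ∝ λ^n e^(−λΣtᵢ). Here n = 6 and Σtᵢ = 10.2 + 5 + 4.7 + 5.2 + 4.8 + 10.9 = 40.8.
Posterior ∝ λ^3e^(−11λ) · λ^6e^(−40.8λ) = λ^9e^(−51.8λ), i.e. Gamma(10, 51.8).
Mode = (a−1)/b = 9/51.8 ≈ 0.174.

λ̂_MAP = 0.174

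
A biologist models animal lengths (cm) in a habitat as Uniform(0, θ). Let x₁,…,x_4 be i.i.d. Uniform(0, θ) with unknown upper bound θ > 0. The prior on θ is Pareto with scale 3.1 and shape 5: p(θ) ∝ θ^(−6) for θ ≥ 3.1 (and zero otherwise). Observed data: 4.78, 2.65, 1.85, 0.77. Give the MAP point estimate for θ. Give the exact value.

θ̂_MAP = 4.78

The Uniform(0, θ) likelihood is θ^(−n) for θ ≥ max(xᵢ), zero otherwise. Here max(xᵢ) = 4.78.
Posterior ∝ θ^(−6) · θ^(−4) = θ^(−10) on θ ≥ max(3.1, 4.78) = 4.78.
This density is strictly decreasing in θ, so the posterior mode lies at the lower boundary of the support.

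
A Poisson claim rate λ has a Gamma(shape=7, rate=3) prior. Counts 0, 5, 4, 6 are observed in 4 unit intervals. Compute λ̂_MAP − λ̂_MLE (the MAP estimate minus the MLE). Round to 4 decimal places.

MAP − MLE = -0.7500

Σxᵢ = 15. Posterior is Gamma(22, 7); MAP = (22−1)/7 = 21/7 ≈ 3.00000.
MLE = x̄ = 15/4 ≈ 3.75000.
Difference = 21/7 − 15/4 = -3/4 ≈ -0.7500.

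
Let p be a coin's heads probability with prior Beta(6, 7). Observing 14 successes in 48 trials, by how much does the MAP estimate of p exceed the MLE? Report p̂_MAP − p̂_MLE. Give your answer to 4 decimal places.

MAP − MLE = 0.0304

Posterior is Beta(20, 41); MAP = (20−1)/(61−2) = 19/59 ≈ 0.32203.
MLE ignores the prior: p̂_MLE = k/n = 14/48 ≈ 0.29167.
Difference = 19/59 − 14/48 = 43/1416 ≈ 0.0304.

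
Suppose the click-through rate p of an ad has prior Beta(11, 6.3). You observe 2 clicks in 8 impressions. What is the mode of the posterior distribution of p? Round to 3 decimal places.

p̂_MAP = 0.515

Prior: Beta(11, 6.3).
Data: 2 successes in 8 trials. The binomial likelihood contributes p^2(1−p)^6, so the posterior is Beta(11+2, 6.3+6) = Beta(13, 12.3).
For Beta(a, b) with a, b > 1 the mode is (a−1)/(a+b−2) = 12/23.3 ≈ 0.515.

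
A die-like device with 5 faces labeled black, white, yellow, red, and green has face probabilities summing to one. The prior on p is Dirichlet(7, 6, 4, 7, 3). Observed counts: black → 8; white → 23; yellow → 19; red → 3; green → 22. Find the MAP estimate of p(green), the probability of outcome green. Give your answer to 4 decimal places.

MAP estimate of p(green) = 0.2474

The posterior is Dirichlet(αᵢ + nᵢ) = Dirichlet(15, 29, 23, 10, 25).
For a Dirichlet(a₁,…,a_K) with all aᵢ > 1, the mode has j-th component (aⱼ − 1)/(Σaᵢ − K).
Here Σaᵢ = 102 and K = 5, so p(green) = (25 − 1)/(102 − 5) = 24/97 ≈ 0.2474.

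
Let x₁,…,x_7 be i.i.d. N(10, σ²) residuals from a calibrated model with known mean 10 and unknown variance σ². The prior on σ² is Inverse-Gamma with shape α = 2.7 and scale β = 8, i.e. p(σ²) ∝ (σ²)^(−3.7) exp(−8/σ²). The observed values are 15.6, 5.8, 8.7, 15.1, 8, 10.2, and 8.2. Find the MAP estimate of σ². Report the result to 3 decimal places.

σ̂²_MAP = 6.943

Sum of squared deviations about the known mean: SS = (15.6−10)² + (5.8−10)² + (8.7−10)² + (15.1−10)² + (8−10)² + (10.2−10)² + (8.2−10)² = 83.98.
The Normal likelihood contributes (σ²)^(−n/2) exp(−SS/(2σ²)), so the posterior is Inverse-Gamma(α + n/2, β + SS/2) = Inverse-Gamma(6.2, 49.99).
The mode of Inverse-Gamma(a, b) is b/(a+1) = 49.99/7.2 ≈ 6.943.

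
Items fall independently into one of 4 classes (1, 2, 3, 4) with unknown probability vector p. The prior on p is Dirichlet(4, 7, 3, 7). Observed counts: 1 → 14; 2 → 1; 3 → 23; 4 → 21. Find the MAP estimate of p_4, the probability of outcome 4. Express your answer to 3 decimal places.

MAP estimate: 0.355

The posterior is Dirichlet(αᵢ + nᵢ) = Dirichlet(18, 8, 26, 28).
For a Dirichlet(a₁,…,a_K) with all aᵢ > 1, the mode has j-th component (aⱼ − 1)/(Σaᵢ − K).
Here Σaᵢ = 80 and K = 4, so p_4 = (28 − 1)/(80 − 4) = 27/76 ≈ 0.355.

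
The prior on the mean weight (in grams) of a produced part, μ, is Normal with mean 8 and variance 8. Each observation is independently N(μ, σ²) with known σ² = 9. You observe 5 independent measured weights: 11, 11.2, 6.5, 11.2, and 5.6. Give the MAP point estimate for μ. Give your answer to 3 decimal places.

n = 5; x̄ = (11 + 11.2 + 6.5 + 11.2 + 5.6)/5 = 45.5/5 = 9.1.
For a Normal prior and Normal likelihood with known variance, the posterior is Normal; its mode equals its mean, the precision-weighted average.
Prior precision 1/σ₀² = 1/8 = 0.125; data precision n/σ² = 5/9.
μ̂ = (0.125·8 + (5/9)·9.1) / (0.125 + 5/9) = (109/18)/(49/72) = 436/49 ≈ 8.898.

μ̂_MAP = 8.898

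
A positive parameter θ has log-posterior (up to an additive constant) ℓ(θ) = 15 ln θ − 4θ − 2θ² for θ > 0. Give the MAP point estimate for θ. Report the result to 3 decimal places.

θ̂_MAP = 1.500

ℓ'(θ) = 15/θ − 4 − 4θ. Setting this to zero and multiplying by θ: 4θ² + 4θ − 15 = 0.
θ = (−4 + √(4² + 4·4·15)) / (2·4) = (−4 + √256) / 8 = (−4 + 16)/8 = 3/2.
ℓ''(θ) = −15/θ² − 4 < 0, confirming a maximum.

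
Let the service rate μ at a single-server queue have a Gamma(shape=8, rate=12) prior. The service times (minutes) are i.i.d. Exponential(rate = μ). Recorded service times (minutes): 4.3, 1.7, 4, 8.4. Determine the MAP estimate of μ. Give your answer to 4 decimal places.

The Exponential(rate=μ) likelihood is ∝ μ^n e^(−μΣtᵢ). Here n = 4 and Σtᵢ = 4.3 + 1.7 + 4 + 8.4 = 18.4.
Posterior ∝ μ^7e^(−12μ) · μ^4e^(−18.4μ) = μ^11e^(−30.4μ), i.e. Gamma(12, 30.4).
Mode = (a−1)/b = 11/30.4 ≈ 0.3618.

μ̂_MAP = 0.3618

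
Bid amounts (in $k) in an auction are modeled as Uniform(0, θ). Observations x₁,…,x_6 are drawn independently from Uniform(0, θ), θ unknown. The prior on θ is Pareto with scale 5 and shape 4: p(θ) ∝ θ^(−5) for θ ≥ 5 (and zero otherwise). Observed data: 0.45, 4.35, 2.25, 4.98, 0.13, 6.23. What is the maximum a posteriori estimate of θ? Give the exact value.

The Uniform(0, θ) likelihood is θ^(−n) for θ ≥ max(xᵢ), zero otherwise. Here max(xᵢ) = 6.23.
Posterior ∝ θ^(−5) · θ^(−6) = θ^(−11) on θ ≥ max(5, 6.23) = 6.23.
This density is strictly decreasing in θ, so the posterior mode lies at the lower boundary of the support.

θ̂_MAP = 6.23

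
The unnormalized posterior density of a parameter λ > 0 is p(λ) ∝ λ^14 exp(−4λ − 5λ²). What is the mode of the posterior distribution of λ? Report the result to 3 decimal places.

λ̂_MAP = 1.000

ℓ'(λ) = 14/λ − 4 − 10λ. Setting this to zero and multiplying by λ: 10λ² + 4λ − 14 = 0.
λ = (−4 + √(4² + 4·10·14)) / (2·10) = (−4 + √576) / 20 = (−4 + 24)/20 = 1.
ℓ''(λ) = −14/λ² − 10 < 0, confirming a maximum.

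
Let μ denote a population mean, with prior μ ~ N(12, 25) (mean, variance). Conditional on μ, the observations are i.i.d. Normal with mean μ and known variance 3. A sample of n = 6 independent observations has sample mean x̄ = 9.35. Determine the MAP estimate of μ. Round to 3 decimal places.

n = 6, x̄ = 9.35.
For a Normal prior and Normal likelihood with known variance, the posterior is Normal; its mode equals its mean, the precision-weighted average.
Prior precision 1/σ₀² = 1/25 = 0.04; data precision n/σ² = 6/3 = 2.
μ̂ = (0.04·12 + 2·9.35) / (0.04 + 2) = 19.18/2.04 = 959/102 ≈ 9.402.

μ̂_MAP = 9.402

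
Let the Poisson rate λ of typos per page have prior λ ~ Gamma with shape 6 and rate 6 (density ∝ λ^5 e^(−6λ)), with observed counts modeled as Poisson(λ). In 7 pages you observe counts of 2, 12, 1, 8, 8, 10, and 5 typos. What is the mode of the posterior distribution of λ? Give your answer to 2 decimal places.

Σxᵢ = 2+12+1+8+8+10+5 = 46, with n = 7.
Posterior ∝ λ^5e^(−6λ) · λ^46e^(−7λ) = λ^51e^(−13λ), i.e. Gamma(shape=52, rate=13).
The mode of a Gamma(a, b) with a ≥ 1 (shape–rate) is (a−1)/b = 51/13 ≈ 3.92.

λ̂_MAP = 3.92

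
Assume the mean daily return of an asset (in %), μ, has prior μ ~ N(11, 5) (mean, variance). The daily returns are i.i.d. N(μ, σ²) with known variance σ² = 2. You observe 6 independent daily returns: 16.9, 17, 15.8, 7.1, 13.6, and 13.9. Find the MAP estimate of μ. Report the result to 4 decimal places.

n = 6; x̄ = (16.9 + 17 + 15.8 + 7.1 + 13.6 + 13.9)/6 = 84.3/6 = 14.05.
For a Normal prior and Normal likelihood with known variance, the posterior is Normal; its mode equals its mean, the precision-weighted average.
Prior precision 1/σ₀² = 1/5 = 0.2; data precision n/σ² = 6/2 = 3.
μ̂ = (0.2·11 + 3·14.05) / (0.2 + 3) = 44.35/3.2 = 13.859375 ≈ 13.8594.

μ̂_MAP = 13.8594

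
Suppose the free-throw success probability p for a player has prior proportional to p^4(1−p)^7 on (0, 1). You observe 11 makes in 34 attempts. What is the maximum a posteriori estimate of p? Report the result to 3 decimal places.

The prior density ∝ p^4(1−p)^7 is the kernel of Beta(5, 8).
Data: 11 successes in 34 trials. The binomial likelihood contributes p^11(1−p)^23, so the posterior is Beta(5+11, 8+23) = Beta(16, 31).
For Beta(a, b) with a, b > 1 the mode is (a−1)/(a+b−2) = 15/45 ≈ 0.333.

p̂_MAP = 0.333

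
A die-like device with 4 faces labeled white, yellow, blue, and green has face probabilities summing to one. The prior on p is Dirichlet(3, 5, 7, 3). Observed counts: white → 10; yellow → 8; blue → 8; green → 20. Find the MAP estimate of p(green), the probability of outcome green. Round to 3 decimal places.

The posterior is Dirichlet(αᵢ + nᵢ) = Dirichlet(13, 13, 15, 23).
For a Dirichlet(a₁,…,a_K) with all aᵢ > 1, the mode has j-th component (aⱼ − 1)/(Σaᵢ − K).
Here Σaᵢ = 64 and K = 4, so p(green) = (23 − 1)/(64 − 4) = 22/60 ≈ 0.367.

MAP estimate of p(green) = 0.367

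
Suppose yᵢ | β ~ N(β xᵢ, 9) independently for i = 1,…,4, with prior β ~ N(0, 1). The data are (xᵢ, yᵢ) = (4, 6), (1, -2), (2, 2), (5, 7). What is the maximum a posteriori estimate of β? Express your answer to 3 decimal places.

β̂_MAP = 1.109

log p(β | y) = −Σ(yᵢ − βxᵢ)²/(2·9) − β²/(2·1) + const.
Setting the derivative to zero: Σxᵢ(yᵢ − βxᵢ)/9 − β/1 = 0, so β = Σxᵢyᵢ / (Σxᵢ² + σ²/τ²).
Σxᵢyᵢ = 4·6 + 1·(-2) + 2·2 + 5·7 = 61; Σxᵢ² = 46; σ²/τ² = 9.
β̂_MAP = 61 / (46 + 9) = 61/55 ≈ 1.109.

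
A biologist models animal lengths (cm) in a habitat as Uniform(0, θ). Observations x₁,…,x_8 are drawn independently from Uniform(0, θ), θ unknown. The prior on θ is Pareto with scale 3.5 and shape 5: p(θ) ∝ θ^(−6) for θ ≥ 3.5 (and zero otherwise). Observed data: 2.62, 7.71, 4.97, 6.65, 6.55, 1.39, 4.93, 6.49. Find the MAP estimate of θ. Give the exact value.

θ̂_MAP = 7.71

The Uniform(0, θ) likelihood is θ^(−n) for θ ≥ max(xᵢ), zero otherwise. Here max(xᵢ) = 7.71.
Posterior ∝ θ^(−6) · θ^(−8) = θ^(−14) on θ ≥ max(3.5, 7.71) = 7.71.
This density is strictly decreasing in θ, so the posterior mode lies at the lower boundary of the support.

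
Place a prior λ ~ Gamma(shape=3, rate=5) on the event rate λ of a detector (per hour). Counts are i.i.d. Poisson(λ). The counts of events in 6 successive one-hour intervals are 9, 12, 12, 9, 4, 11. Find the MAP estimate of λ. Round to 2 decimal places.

Σxᵢ = 9+12+12+9+4+11 = 57, with n = 6.
Posterior ∝ λ^2e^(−5λ) · λ^57e^(−6λ) = λ^59e^(−11λ), i.e. Gamma(shape=60, rate=11).
The mode of a Gamma(a, b) with a ≥ 1 (shape–rate) is (a−1)/b = 59/11 ≈ 5.36.

λ̂_MAP = 5.36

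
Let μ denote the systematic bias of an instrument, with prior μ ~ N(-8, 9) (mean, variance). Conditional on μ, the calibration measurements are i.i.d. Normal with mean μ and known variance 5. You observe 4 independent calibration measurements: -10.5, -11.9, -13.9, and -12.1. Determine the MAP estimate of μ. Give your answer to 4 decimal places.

μ̂_MAP = -11.6000

n = 4; x̄ = ((-10.5) + (-11.9) + (-13.9) + (-12.1))/4 = -48.4/4 = -12.1.
For a Normal prior and Normal likelihood with known variance, the posterior is Normal; its mode equals its mean, the precision-weighted average.
Prior precision 1/σ₀² = 1/9; data precision n/σ² = 4/5 = 0.8.
μ̂ = ((1/9)·(-8) + 0.8·(-12.1)) / (1/9 + 0.8) = (-2378/225)/(41/45) = -11.6000.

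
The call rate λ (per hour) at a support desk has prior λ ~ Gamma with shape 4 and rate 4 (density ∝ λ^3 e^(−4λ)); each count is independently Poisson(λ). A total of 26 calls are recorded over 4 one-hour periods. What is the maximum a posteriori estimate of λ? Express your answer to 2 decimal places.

Σxᵢ = 26, n = 4.
Posterior ∝ λ^3e^(−4λ) · λ^26e^(−4λ) = λ^29e^(−8λ), i.e. Gamma(shape=30, rate=8).
The mode of a Gamma(a, b) with a ≥ 1 (shape–rate) is (a−1)/b = 29/8 ≈ 3.63.

λ̂_MAP = 3.63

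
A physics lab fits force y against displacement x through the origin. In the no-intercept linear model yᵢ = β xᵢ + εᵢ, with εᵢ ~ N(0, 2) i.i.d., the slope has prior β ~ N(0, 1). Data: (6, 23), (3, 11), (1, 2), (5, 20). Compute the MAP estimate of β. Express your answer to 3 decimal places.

log p(β | y) = −Σ(yᵢ − βxᵢ)²/(2·2) − β²/(2·1) + const.
Setting the derivative to zero: Σxᵢ(yᵢ − βxᵢ)/2 − β/1 = 0, so β = Σxᵢyᵢ / (Σxᵢ² + σ²/τ²).
Σxᵢyᵢ = 6·23 + 3·11 + 1·2 + 5·20 = 273; Σxᵢ² = 71; σ²/τ² = 2.
β̂_MAP = 273 / (71 + 2) = 273/73 ≈ 3.740.

β̂_MAP = 3.740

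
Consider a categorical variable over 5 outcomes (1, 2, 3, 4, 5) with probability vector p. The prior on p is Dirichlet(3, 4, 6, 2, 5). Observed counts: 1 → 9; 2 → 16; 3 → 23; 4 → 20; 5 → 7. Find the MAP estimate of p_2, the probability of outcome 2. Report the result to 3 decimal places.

MAP estimate: 0.211

The posterior is Dirichlet(αᵢ + nᵢ) = Dirichlet(12, 20, 29, 22, 12).
For a Dirichlet(a₁,…,a_K) with all aᵢ > 1, the mode has j-th component (aⱼ − 1)/(Σaᵢ − K).
Here Σaᵢ = 95 and K = 5, so p_2 = (20 − 1)/(95 − 5) = 19/90 ≈ 0.211.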